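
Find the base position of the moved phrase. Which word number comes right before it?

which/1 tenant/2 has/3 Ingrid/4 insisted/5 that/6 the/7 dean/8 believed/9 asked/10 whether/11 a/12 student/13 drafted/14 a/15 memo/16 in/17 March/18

9

The displaced element is "which tenant" (word 2).
It is linked across 2 clause boundaries (that → Ø).
It functions as the subject of "asked", so the gap sits immediately after word 9 ("believed").
Base order: Ingrid has insisted that the dean believed that which tenant asked whether a student drafted a memo in March.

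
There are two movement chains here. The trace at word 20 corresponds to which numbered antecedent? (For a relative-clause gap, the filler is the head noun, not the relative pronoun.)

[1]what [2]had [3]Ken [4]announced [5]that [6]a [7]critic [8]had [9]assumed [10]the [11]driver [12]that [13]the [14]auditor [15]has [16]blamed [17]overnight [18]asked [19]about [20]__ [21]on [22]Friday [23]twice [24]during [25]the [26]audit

The marked gap is the object of the preposition "about" of "asked".
Its filler is the fronted wh-phrase "what", at word 1.
(The other dependency links word 11 to a gap after word 16.)

1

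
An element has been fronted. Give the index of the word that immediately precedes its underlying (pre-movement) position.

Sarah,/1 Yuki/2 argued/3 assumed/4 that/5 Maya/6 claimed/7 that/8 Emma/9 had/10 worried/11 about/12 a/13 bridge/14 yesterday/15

The displaced element is "Sarah" (word 1).
It is linked across 1 clause boundary (Ø).
It functions as the subject of "assumed", so the gap sits immediately after word 3 ("argued").
Base order: Yuki argued Sarah assumed that Maya claimed that Emma had worried about a bridge yesterday.

3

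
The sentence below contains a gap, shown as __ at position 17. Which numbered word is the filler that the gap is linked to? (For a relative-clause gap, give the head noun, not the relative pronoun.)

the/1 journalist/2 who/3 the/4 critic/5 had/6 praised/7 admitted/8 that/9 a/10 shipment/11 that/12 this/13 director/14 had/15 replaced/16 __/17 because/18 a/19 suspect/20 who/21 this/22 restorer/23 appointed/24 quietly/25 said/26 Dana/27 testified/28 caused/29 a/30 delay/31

The gap at 17 is the object of "replaced", inside a relative clause.
The relative pronoun is "that" (word 12); it is bound by the head noun immediately before it.
Its filler is the head noun "shipment", at word 11.

11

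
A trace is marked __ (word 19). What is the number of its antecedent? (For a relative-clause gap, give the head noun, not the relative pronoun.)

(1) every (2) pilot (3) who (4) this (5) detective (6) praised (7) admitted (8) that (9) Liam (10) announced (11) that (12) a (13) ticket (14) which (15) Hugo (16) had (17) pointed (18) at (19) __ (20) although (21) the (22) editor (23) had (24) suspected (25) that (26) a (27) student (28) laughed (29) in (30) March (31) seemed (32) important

The gap at 19 is the prepositional object of "pointed", inside a relative clause.
The relative pronoun is "which" (word 14); it is bound by the head noun immediately before it.
Its filler is the head noun "ticket", at word 13.

13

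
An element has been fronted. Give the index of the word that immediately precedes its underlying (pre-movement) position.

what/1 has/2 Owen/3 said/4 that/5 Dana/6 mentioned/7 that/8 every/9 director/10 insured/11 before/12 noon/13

11

The displaced element is "what" (word 1).
It is linked across 2 clause boundaries (that → that).
It functions as the direct object of "insured", so the gap sits immediately after word 11 ("insured").
Base order: Owen has said that Dana mentioned that every director insured what before noon.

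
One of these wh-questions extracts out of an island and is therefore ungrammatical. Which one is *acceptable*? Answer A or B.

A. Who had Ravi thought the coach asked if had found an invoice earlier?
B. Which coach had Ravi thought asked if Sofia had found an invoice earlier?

In A, the wh-phrase is extracted from inside a wh-island (introduced by "if"), which blocks movement.
In B, the extraction path crosses only that-complement boundaries, which are transparent.
So B is grammatical.

B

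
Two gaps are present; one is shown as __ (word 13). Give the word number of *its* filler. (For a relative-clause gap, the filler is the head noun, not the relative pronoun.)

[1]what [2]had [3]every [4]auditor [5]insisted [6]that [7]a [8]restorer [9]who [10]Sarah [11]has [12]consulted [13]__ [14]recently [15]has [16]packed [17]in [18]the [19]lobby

The marked gap is inside the relative clause, the direct object of "consulted".
Its filler is the head noun "restorer" (via "who"), at word 8.
(The other dependency links word 1 to a gap after word 16.)

8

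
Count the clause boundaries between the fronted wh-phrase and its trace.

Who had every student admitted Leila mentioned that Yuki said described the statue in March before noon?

"who" is extracted from the subject of "described".
Boundaries crossed, outermost first: [Ø], [that], [Ø] — 3 in total.

3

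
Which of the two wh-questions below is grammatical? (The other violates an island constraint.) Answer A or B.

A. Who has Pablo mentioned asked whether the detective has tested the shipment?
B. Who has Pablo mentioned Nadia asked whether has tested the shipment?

A

In B, the wh-phrase is extracted from inside a wh-island (introduced by "whether"), which blocks movement.
In A, the extraction path crosses only that-complement boundaries, which are transparent.
So A is grammatical.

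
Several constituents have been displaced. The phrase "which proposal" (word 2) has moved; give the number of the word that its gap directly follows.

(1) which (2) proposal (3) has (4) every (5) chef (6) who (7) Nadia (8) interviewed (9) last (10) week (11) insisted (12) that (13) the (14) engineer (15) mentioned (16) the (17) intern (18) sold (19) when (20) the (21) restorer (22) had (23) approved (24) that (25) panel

18

The displaced element is "which proposal" (word 2).
It is linked across 2 clause boundaries (that → Ø).
It functions as the direct object of "sold", so the gap sits immediately after word 18 ("sold").
Base order: Every chef who Nadia interviewed last week has insisted that the engineer mentioned the intern sold which proposal when the restorer had approved that panel.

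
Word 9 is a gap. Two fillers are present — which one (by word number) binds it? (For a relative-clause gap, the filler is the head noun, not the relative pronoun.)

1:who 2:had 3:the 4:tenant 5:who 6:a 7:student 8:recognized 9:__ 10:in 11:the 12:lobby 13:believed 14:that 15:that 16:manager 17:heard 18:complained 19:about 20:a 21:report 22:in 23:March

The marked gap is inside the relative clause, the direct object of "recognized".
Its filler is the head noun "tenant" (via "who"), at word 4.
(The other dependency links word 1 to a gap after word 17.)

4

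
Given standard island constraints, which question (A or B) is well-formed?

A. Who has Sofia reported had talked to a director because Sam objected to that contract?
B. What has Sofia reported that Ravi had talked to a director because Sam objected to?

A

In B, the wh-phrase is extracted from inside an adjunct island (introduced by "because"), which blocks movement.
In A, the extraction path crosses only that-complement boundaries, which are transparent.
So A is grammatical.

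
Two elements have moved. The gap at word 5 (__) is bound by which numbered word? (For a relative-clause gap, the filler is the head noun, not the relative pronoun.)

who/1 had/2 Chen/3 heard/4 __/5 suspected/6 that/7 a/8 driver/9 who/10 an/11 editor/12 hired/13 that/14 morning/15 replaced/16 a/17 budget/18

1

The marked gap is the subject of "suspected".
Its filler is the fronted wh-phrase "who", at word 1.
(The other dependency links word 9 to a gap after word 13.)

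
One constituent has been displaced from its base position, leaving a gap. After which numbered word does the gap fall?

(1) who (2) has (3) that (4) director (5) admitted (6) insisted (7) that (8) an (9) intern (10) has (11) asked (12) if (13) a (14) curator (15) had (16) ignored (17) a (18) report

5

The displaced element is "who" (word 1).
It is linked across 1 clause boundary (Ø).
It functions as the subject of "insisted", so the gap sits immediately after word 5 ("admitted").
Base order: That director has admitted that who insisted that an intern has asked if a curator had ignored a report.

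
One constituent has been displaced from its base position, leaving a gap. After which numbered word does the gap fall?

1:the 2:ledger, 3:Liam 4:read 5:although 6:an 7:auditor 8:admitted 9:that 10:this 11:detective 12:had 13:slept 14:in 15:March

4

The displaced element is "the ledger" (word 2).
It functions as the direct object of "read", so the gap sits immediately after word 4 ("read").
Base order: Liam read the ledger although an auditor admitted that this detective had slept in March.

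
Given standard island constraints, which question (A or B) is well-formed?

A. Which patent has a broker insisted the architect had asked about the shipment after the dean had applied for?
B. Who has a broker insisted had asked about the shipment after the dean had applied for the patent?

B

In A, the wh-phrase is extracted from inside an adjunct island (introduced by "after"), which blocks movement.
In B, the extraction path crosses only that-complement boundaries, which are transparent.
So B is grammatical.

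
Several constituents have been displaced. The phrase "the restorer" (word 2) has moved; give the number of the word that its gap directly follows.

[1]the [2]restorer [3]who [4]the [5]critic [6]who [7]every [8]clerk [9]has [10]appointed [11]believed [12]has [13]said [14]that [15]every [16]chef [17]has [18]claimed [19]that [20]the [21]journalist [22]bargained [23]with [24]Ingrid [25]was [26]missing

11

The displaced element is "the restorer" (word 2).
It is linked across 1 clause boundary (Ø).
It functions as the subject of "said", so the gap sits immediately after word 11 ("believed").
Base order: The critic who every clerk has appointed believed the restorer has said that every chef has claimed that the journalist bargained with Ingrid.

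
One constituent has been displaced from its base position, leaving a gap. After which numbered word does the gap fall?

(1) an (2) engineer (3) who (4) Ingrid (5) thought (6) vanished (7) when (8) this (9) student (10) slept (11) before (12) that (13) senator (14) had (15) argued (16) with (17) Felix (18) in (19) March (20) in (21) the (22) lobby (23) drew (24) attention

5

The displaced element is "an engineer" (word 2).
It is linked across 1 clause boundary (Ø).
It functions as the subject of "vanished", so the gap sits immediately after word 5 ("thought").
Base order: Ingrid thought an engineer vanished when this student slept before that senator had argued with Felix in March in the lobby.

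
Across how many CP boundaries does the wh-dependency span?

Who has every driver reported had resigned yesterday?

"who" is extracted from the subject of "resigned".
Boundaries crossed, outermost first: [Ø] — 1 in total.

1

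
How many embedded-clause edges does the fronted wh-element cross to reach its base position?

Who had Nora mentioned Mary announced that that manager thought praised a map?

3

"who" is extracted from the subject of "praised".
Boundaries crossed, outermost first: [Ø], [that], [Ø] — 3 in total.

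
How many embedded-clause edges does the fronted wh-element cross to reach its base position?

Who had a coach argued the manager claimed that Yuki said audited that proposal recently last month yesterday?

"who" is extracted from the subject of "audited".
Boundaries crossed, outermost first: [Ø], [that], [Ø] — 3 in total.

3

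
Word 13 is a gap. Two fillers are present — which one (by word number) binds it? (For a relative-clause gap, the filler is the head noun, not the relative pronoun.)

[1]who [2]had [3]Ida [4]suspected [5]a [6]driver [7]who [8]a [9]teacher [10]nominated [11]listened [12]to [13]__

1

The marked gap is the object of the preposition "to" of "listened".
Its filler is the fronted wh-phrase "who", at word 1.
(The other dependency links word 6 to a gap after word 10.)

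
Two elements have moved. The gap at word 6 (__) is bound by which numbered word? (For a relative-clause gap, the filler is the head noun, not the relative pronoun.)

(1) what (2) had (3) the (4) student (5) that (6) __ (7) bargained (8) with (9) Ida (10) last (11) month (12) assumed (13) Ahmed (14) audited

4

The marked gap is inside the relative clause, the subject of "bargained".
Its filler is the head noun "student" (via "that"), at word 4.
(The other dependency links word 1 to a gap after word 14.)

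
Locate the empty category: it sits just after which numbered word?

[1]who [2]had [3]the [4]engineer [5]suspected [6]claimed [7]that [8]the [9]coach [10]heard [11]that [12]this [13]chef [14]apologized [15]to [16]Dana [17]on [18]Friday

5

The displaced element is "who" (word 1).
It is linked across 1 clause boundary (Ø).
It functions as the subject of "claimed", so the gap sits immediately after word 5 ("suspected").
Base order: The engineer had suspected that who claimed that the coach heard that this chef apologized to Dana on Friday.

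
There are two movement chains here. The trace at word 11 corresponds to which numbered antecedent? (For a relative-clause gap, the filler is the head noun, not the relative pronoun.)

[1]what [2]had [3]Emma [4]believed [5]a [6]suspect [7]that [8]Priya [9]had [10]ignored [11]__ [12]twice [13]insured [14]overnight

The marked gap is inside the relative clause, the direct object of "ignored".
Its filler is the head noun "suspect" (via "that"), at word 6.
(The other dependency links word 1 to a gap after word 13.)

6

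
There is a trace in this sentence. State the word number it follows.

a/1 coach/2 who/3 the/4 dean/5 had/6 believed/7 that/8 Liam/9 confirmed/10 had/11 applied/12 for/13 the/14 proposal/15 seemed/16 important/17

The displaced element is "a coach" (word 2).
It is linked across 2 clause boundaries (that → Ø).
It functions as the subject of "applied", so the gap sits immediately after word 10 ("confirmed").
Base order: The dean had believed that Liam confirmed that a coach had applied for the proposal.

10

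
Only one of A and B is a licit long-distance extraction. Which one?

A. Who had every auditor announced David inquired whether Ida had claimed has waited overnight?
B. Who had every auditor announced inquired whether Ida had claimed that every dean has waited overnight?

In A, the wh-phrase is extracted from inside a wh-island (introduced by "whether"), which blocks movement.
In B, the extraction path crosses only that-complement boundaries, which are transparent.
So B is grammatical.

B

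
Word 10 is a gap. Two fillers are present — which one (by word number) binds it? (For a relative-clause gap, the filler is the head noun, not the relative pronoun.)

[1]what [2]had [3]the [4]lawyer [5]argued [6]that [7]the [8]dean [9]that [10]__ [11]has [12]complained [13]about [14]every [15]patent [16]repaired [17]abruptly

The marked gap is inside the relative clause, the subject of "complained".
Its filler is the head noun "dean" (via "that"), at word 8.
(The other dependency links word 1 to a gap after word 16.)

8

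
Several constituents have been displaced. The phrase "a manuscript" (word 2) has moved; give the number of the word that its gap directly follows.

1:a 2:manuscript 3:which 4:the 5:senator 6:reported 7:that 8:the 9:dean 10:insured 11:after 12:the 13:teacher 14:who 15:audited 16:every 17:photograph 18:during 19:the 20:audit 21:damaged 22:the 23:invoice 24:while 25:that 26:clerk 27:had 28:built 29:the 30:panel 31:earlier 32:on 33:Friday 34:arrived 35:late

The displaced element is "a manuscript" (word 2).
It is linked across 1 clause boundary (that).
It functions as the direct object of "insured", so the gap sits immediately after word 10 ("insured").
Base order: The senator reported that the dean insured a manuscript after the teacher who audited every photograph during the audit damaged the invoice while that clerk had built the panel earlier on Friday.

10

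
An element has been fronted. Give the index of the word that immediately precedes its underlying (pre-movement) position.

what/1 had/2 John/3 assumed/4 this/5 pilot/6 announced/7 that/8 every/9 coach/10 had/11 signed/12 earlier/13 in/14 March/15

12

The displaced element is "what" (word 1).
It is linked across 2 clause boundaries (Ø → that).
It functions as the direct object of "signed", so the gap sits immediately after word 12 ("signed").
Base order: John had assumed this pilot announced that every coach had signed what earlier in March.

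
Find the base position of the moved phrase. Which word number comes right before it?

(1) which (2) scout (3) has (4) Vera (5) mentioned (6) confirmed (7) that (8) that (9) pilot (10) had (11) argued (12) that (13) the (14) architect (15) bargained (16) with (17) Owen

The displaced element is "which scout" (word 2).
It is linked across 1 clause boundary (Ø).
It functions as the subject of "confirmed", so the gap sits immediately after word 5 ("mentioned").
Base order: Vera has mentioned that which scout confirmed that that pilot had argued that the architect bargained with Owen.

5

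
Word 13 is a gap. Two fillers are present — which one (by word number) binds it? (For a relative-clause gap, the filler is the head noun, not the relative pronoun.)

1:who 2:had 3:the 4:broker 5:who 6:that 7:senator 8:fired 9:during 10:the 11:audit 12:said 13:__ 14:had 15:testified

The marked gap is the subject of "testified".
Its filler is the fronted wh-phrase "who", at word 1.
(The other dependency links word 4 to a gap after word 8.)

1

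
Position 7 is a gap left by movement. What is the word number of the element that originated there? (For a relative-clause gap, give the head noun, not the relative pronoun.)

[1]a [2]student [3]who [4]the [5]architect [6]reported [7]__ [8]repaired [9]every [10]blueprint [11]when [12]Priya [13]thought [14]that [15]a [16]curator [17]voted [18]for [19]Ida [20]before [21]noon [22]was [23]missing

2

The gap at 7 is the subject of "repaired", inside a relative clause.
The relative pronoun is "who" (word 3); it is bound by the head noun immediately before it.
Its filler is the head noun "student", at word 2.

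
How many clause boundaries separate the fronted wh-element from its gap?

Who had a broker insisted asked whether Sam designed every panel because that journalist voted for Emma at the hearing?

1

"who" is extracted from the subject of "asked".
Boundaries crossed, outermost first: [Ø] — 1 in total.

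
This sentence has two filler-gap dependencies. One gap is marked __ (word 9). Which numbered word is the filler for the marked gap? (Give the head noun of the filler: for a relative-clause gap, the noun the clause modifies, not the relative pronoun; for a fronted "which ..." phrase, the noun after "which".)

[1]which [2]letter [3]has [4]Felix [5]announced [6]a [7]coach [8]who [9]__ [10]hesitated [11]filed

The marked gap is inside the relative clause, the subject of "hesitated".
Its filler is the head noun "coach" (via "who"), at word 7.
(The other dependency links word 2 to a gap after word 11.)

7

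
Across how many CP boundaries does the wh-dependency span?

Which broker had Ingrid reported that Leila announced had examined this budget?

"which broker" is extracted from the subject of "examined".
Boundaries crossed, outermost first: [that], [Ø] — 2 in total.

2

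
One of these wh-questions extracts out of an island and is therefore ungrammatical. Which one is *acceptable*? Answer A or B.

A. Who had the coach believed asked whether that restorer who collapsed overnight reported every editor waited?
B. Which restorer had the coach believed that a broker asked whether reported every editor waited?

A

In B, the wh-phrase is extracted from inside a wh-island (introduced by "whether"), which blocks movement.
In A, the extraction path crosses only that-complement boundaries, which are transparent.
So A is grammatical.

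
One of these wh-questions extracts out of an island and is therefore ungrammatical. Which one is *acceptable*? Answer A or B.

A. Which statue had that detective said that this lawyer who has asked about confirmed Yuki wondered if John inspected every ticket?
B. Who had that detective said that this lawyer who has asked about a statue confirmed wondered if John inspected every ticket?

B

In A, the wh-phrase is extracted from inside a complex-NP island (relative clause) (introduced by "who"), which blocks movement.
In B, the extraction path crosses only that-complement boundaries, which are transparent.
So B is grammatical.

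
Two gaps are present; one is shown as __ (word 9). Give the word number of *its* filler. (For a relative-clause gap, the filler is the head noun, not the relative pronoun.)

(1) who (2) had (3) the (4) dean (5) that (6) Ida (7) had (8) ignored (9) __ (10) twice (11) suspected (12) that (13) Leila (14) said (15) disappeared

The marked gap is inside the relative clause, the direct object of "ignored".
Its filler is the head noun "dean" (via "that"), at word 4.
(The other dependency links word 1 to a gap after word 14.)

4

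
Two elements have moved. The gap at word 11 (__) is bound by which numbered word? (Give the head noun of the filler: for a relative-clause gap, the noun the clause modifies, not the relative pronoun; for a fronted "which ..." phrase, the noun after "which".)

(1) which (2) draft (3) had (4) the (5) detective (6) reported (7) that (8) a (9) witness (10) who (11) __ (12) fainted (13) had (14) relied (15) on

The marked gap is inside the relative clause, the subject of "fainted".
Its filler is the head noun "witness" (via "who"), at word 9.
(The other dependency links word 2 to a gap after word 15.)

9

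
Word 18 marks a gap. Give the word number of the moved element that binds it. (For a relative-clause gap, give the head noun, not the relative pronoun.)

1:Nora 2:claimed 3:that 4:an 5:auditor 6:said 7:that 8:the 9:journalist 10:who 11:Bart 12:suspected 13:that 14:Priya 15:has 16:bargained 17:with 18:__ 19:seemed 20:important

The gap at 18 is the prepositional object of "bargained", inside a relative clause.
The relative pronoun is "who" (word 10); it is bound by the head noun immediately before it.
Its filler is the head noun "journalist", at word 9.

9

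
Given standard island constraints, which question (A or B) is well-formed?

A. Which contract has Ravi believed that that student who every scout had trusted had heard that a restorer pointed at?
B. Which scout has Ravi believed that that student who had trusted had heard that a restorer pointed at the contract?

In B, the wh-phrase is extracted from inside a complex-NP island (relative clause) (introduced by "who"), which blocks movement.
In A, the extraction path crosses only that-complement boundaries, which are transparent.
So A is grammatical.

A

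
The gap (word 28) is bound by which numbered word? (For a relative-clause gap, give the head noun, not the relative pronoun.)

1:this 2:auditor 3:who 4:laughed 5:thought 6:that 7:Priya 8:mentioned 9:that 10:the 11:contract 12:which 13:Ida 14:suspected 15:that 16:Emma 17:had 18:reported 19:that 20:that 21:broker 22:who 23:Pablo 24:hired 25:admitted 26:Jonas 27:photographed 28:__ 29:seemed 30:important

The gap at 28 is the object of "photographed", inside a relative clause.
The relative pronoun is "which" (word 12); it is bound by the head noun immediately before it.
Its filler is the head noun "contract", at word 11.

11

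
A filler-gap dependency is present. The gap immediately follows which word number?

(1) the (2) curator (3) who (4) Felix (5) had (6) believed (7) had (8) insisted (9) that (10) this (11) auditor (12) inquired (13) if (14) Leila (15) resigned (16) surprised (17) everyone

The displaced element is "the curator" (word 2).
It is linked across 1 clause boundary (Ø).
It functions as the subject of "insisted", so the gap sits immediately after word 6 ("believed").
Base order: Felix had believed that the curator had insisted that this auditor inquired if Leila resigned.

6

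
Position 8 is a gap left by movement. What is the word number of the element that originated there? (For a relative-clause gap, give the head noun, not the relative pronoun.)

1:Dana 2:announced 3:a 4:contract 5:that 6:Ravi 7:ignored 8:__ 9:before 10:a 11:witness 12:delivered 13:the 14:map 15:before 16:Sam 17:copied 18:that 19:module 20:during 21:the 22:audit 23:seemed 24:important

4

The gap at 8 is the object of "ignored", inside a relative clause.
The relative pronoun is "that" (word 5); it is bound by the head noun immediately before it.
Its filler is the head noun "contract", at word 4.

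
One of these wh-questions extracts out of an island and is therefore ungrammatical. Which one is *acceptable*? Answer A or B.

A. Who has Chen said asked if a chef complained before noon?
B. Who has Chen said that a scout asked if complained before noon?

In B, the wh-phrase is extracted from inside a wh-island (introduced by "if"), which blocks movement.
In A, the extraction path crosses only that-complement boundaries, which are transparent.
So A is grammatical.

A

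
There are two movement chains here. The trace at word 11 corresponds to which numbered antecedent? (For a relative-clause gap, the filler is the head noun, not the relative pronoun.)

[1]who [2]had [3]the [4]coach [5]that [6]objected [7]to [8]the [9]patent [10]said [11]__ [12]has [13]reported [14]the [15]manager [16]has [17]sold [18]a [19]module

1

The marked gap is the subject of "reported".
Its filler is the fronted wh-phrase "who", at word 1.
(The other dependency links word 4 to a gap after word 5.)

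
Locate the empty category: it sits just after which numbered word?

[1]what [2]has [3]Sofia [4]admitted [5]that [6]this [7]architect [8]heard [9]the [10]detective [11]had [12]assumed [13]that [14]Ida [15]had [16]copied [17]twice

The displaced element is "what" (word 1).
It is linked across 3 clause boundaries (that → Ø → that).
It functions as the direct object of "copied", so the gap sits immediately after word 16 ("copied").
Base order: Sofia has admitted that this architect heard the detective had assumed that Ida had copied what twice.

16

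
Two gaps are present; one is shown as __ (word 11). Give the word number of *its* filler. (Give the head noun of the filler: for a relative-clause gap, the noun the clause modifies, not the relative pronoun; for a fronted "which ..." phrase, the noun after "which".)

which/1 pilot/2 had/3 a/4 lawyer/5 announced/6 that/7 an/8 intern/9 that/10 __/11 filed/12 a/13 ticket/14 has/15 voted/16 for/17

The marked gap is inside the relative clause, the subject of "filed".
Its filler is the head noun "intern" (via "that"), at word 9.
(The other dependency links word 2 to a gap after word 17.)

9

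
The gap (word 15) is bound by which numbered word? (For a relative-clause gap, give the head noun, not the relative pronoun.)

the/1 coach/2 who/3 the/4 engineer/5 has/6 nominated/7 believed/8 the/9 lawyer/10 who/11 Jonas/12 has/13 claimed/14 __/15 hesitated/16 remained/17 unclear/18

The gap at 15 is the subject of "hesitated", inside a relative clause.
The relative pronoun is "who" (word 11); it is bound by the head noun immediately before it.
Its filler is the head noun "lawyer", at word 10.

10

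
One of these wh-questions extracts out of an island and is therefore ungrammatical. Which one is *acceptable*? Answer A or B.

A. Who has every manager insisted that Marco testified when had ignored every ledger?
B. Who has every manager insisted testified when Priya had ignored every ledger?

B

In A, the wh-phrase is extracted from inside an adjunct island (introduced by "when"), which blocks movement.
In B, the extraction path crosses only that-complement boundaries, which are transparent.
So B is grammatical.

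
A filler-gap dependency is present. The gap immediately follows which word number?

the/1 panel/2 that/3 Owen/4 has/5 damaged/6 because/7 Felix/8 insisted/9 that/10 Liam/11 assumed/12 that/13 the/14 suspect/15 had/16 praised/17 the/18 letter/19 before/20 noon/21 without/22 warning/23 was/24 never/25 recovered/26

6

The displaced element is "the panel" (word 2).
It functions as the direct object of "damaged", so the gap sits immediately after word 6 ("damaged").
Base order: Owen has damaged the panel because Felix insisted that Liam assumed that the suspect had praised the letter before noon without warning.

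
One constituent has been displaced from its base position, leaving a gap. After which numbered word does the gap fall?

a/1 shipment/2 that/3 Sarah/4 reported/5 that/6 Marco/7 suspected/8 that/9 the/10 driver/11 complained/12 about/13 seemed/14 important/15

The displaced element is "a shipment" (word 2).
It is linked across 2 clause boundaries (that → that).
It functions as the object of the preposition "about" of "complained", so the gap sits immediately after word 13 ("about").
Base order: Sarah reported that Marco suspected that the driver complained about a shipment.

13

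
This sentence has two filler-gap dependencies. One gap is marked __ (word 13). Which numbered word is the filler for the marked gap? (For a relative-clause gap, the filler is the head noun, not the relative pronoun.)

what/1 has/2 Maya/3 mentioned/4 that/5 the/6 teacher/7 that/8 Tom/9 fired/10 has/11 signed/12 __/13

1

The marked gap is the direct object of "signed".
Its filler is the fronted wh-phrase "what", at word 1.
(The other dependency links word 7 to a gap after word 10.)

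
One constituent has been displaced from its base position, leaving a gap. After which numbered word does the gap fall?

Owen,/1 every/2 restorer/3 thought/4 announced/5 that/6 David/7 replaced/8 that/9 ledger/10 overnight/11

4

The displaced element is "Owen" (word 1).
It is linked across 1 clause boundary (Ø).
It functions as the subject of "announced", so the gap sits immediately after word 4 ("thought").
Base order: Every restorer thought that Owen announced that David replaced that ledger overnight.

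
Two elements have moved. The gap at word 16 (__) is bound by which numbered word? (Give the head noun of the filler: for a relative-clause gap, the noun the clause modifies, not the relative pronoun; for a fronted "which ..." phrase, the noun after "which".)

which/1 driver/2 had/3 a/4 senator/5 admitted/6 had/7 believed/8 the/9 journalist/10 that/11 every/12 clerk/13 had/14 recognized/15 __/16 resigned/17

The marked gap is inside the relative clause, the direct object of "recognized".
Its filler is the head noun "journalist" (via "that"), at word 10.
(The other dependency links word 2 to a gap after word 6.)

10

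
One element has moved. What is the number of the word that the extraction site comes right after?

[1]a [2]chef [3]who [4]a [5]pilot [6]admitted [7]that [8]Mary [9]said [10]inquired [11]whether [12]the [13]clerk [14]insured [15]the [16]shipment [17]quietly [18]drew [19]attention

The displaced element is "a chef" (word 2).
It is linked across 2 clause boundaries (that → Ø).
It functions as the subject of "inquired", so the gap sits immediately after word 9 ("said").
Base order: A pilot admitted that Mary said a chef inquired whether the clerk insured the shipment quietly.

9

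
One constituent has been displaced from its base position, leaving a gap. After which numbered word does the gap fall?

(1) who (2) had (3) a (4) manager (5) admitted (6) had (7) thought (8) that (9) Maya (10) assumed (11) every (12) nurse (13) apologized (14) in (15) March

The displaced element is "who" (word 1).
It is linked across 1 clause boundary (Ø).
It functions as the subject of "thought", so the gap sits immediately after word 5 ("admitted").
Base order: A manager had admitted that who had thought that Maya assumed every nurse apologized in March.

5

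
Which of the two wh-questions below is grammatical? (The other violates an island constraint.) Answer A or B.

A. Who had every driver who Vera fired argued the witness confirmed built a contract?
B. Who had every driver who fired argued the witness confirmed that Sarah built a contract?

In B, the wh-phrase is extracted from inside a complex-NP island (relative clause) (introduced by "who"), which blocks movement.
In A, the extraction path crosses only that-complement boundaries, which are transparent.
So A is grammatical.

A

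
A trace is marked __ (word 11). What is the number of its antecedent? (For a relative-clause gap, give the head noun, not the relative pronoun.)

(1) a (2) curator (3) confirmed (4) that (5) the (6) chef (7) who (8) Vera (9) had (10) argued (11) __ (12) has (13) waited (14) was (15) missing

6

The gap at 11 is the subject of "waited", inside a relative clause.
The relative pronoun is "who" (word 7); it is bound by the head noun immediately before it.
Its filler is the head noun "chef", at word 6.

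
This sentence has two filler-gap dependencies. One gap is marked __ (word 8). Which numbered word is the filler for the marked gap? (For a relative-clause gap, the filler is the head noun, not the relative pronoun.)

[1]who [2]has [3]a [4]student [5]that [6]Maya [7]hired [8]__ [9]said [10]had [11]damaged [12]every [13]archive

4

The marked gap is inside the relative clause, the direct object of "hired".
Its filler is the head noun "student" (via "that"), at word 4.
(The other dependency links word 1 to a gap after word 9.)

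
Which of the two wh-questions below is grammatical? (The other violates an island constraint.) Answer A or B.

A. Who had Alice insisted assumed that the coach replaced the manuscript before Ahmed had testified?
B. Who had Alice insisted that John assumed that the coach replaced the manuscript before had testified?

A

In B, the wh-phrase is extracted from inside an adjunct island (introduced by "before"), which blocks movement.
In A, the extraction path crosses only that-complement boundaries, which are transparent.
So A is grammatical.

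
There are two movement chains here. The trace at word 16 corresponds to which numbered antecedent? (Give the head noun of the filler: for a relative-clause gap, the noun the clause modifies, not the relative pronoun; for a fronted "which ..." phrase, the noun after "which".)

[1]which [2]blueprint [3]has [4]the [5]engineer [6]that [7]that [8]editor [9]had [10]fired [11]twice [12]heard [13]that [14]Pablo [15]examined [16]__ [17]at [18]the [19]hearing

2

The marked gap is the direct object of "examined".
Its filler is the fronted wh-phrase "which blueprint", at word 2.
(The other dependency links word 5 to a gap after word 10.)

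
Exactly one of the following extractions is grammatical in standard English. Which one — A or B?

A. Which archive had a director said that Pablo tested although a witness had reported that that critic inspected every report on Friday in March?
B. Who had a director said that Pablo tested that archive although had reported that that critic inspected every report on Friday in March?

A

In B, the wh-phrase is extracted from inside an adjunct island (introduced by "although"), which blocks movement.
In A, the extraction path crosses only that-complement boundaries, which are transparent.
So A is grammatical.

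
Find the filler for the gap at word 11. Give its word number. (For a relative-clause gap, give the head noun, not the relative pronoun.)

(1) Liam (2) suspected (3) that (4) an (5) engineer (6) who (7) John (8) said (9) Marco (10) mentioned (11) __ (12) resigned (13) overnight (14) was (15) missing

5

The gap at 11 is the subject of "resigned", inside a relative clause.
The relative pronoun is "who" (word 6); it is bound by the head noun immediately before it.
Its filler is the head noun "engineer", at word 5.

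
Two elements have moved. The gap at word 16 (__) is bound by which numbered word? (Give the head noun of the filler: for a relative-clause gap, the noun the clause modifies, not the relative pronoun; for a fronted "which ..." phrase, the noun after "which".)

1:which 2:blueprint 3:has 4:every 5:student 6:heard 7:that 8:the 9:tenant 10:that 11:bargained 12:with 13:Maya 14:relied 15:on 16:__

The marked gap is the object of the preposition "on" of "relied".
Its filler is the fronted wh-phrase "which blueprint", at word 2.
(The other dependency links word 9 to a gap after word 10.)

2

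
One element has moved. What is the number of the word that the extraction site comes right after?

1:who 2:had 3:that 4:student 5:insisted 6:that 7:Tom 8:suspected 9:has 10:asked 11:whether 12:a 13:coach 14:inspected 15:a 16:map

The displaced element is "who" (word 1).
It is linked across 2 clause boundaries (that → Ø).
It functions as the subject of "asked", so the gap sits immediately after word 8 ("suspected").
Base order: That student had insisted that Tom suspected that who has asked whether a coach inspected a map.

8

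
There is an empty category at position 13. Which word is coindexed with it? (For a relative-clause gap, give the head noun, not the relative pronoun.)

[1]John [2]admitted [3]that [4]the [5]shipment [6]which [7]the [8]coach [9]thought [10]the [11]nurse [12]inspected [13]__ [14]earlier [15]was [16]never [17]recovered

5

The gap at 13 is the object of "inspected", inside a relative clause.
The relative pronoun is "which" (word 6); it is bound by the head noun immediately before it.
Its filler is the head noun "shipment", at word 5.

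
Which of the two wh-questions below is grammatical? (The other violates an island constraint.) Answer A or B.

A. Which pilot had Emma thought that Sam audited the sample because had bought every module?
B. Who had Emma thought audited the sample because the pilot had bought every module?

In A, the wh-phrase is extracted from inside an adjunct island (introduced by "because"), which blocks movement.
In B, the extraction path crosses only that-complement boundaries, which are transparent.
So B is grammatical.

B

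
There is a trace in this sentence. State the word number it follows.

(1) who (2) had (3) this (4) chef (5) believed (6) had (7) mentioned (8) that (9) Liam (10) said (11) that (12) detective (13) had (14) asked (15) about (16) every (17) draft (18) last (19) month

5

The displaced element is "who" (word 1).
It is linked across 1 clause boundary (Ø).
It functions as the subject of "mentioned", so the gap sits immediately after word 5 ("believed").
Base order: This chef had believed that who had mentioned that Liam said that detective had asked about every draft last month.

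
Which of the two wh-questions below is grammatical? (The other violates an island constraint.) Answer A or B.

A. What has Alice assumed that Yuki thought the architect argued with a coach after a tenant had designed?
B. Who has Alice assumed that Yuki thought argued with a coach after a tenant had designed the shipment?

In A, the wh-phrase is extracted from inside an adjunct island (introduced by "after"), which blocks movement.
In B, the extraction path crosses only that-complement boundaries, which are transparent.
So B is grammatical.

B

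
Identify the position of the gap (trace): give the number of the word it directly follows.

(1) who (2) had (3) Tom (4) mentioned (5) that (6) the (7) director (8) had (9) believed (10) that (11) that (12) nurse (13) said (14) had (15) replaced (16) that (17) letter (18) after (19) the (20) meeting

13

The displaced element is "who" (word 1).
It is linked across 3 clause boundaries (that → that → Ø).
It functions as the subject of "replaced", so the gap sits immediately after word 13 ("said").
Base order: Tom had mentioned that the director had believed that that nurse said who had replaced that letter after the meeting.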